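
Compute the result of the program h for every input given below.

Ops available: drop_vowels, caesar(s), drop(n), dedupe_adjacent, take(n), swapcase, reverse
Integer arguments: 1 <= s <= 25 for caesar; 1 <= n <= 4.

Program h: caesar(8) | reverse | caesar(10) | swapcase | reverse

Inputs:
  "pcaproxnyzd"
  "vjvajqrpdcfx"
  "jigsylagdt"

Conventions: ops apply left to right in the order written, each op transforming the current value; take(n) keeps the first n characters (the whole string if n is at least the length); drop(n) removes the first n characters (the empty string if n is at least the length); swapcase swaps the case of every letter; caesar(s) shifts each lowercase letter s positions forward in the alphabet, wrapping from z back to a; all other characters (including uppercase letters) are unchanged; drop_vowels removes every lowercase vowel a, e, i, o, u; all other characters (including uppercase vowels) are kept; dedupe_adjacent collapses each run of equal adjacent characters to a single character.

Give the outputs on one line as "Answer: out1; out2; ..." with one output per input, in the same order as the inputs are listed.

Execution, op by op:
  "pcaproxnyzd" -> "xkixzwfvghl" -> "lhgvfwzxikx" -> "vrqfpgjhsuh" -> "VRQFPGJHSUH" -> "HUSHJGPFQRV"
  "vjvajqrpdcfx" -> "drdiryzxlknf" -> "fnklxzyridrd" -> "pxuvhjibsnbn" -> "PXUVHJIBSNBN" -> "NBNSBIJHVUXP"
  "jigsylagdt" -> "rqoagtiolb" -> "bloitgaoqr" -> "lvysdqkyab" -> "LVYSDQKYAB" -> "BAYKQDSYVL"

"HUSHJGPFQRV"; "NBNSBIJHVUXP"; "BAYKQDSYVL"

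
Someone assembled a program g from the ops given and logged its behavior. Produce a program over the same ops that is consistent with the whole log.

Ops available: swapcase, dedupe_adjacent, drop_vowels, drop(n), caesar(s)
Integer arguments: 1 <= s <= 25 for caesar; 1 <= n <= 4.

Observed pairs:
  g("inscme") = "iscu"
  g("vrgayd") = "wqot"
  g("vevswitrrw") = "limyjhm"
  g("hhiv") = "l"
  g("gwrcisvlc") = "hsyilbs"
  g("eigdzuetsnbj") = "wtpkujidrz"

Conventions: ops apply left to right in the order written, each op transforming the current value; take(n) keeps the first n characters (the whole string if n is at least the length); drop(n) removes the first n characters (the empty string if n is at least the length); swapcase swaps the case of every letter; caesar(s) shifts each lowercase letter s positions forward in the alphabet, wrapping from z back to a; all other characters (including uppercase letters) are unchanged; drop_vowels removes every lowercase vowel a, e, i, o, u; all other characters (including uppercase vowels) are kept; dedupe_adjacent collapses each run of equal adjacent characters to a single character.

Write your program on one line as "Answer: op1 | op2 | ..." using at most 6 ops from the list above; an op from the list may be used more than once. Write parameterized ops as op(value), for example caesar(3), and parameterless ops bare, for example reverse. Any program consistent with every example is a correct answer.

swapcase | dedupe_adjacent | swapcase | drop(2) | caesar(16)

Check, running the answer program on each example:
  "inscme" -> "INSCME" -> "INSCME" -> "inscme" -> "scme" -> "iscu"
  "vrgayd" -> "VRGAYD" -> "VRGAYD" -> "vrgayd" -> "gayd" -> "wqot"
  "vevswitrrw" -> "VEVSWITRRW" -> "VEVSWITRW" -> "vevswitrw" -> "vswitrw" -> "limyjhm"
  "hhiv" -> "HHIV" -> "HIV" -> "hiv" -> "v" -> "l"
  "gwrcisvlc" -> "GWRCISVLC" -> "GWRCISVLC" -> "gwrcisvlc" -> "rcisvlc" -> "hsyilbs"
  "eigdzuetsnbj" -> "EIGDZUETSNBJ" -> "EIGDZUETSNBJ" -> "eigdzuetsnbj" -> "gdzuetsnbj" -> "wtpkujidrz"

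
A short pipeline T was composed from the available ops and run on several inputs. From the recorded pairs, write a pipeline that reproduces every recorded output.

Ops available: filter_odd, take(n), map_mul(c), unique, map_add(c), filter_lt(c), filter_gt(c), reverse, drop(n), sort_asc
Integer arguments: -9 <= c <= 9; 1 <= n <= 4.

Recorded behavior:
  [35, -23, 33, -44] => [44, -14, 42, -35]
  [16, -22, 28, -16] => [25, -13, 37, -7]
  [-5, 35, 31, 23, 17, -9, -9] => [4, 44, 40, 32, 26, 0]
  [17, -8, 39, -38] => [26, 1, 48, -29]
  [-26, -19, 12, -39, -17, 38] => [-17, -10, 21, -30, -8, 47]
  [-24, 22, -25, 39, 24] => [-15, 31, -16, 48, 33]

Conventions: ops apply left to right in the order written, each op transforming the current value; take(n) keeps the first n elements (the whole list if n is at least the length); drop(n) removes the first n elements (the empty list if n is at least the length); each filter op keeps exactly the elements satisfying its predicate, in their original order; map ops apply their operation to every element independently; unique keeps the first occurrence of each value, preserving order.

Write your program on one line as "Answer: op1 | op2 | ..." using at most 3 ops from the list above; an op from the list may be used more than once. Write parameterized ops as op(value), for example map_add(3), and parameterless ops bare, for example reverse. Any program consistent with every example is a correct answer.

map_add(9) | unique

Check, running the answer program on each example:
  [35, -23, 33, -44] -> [44, -14, 42, -35] -> [44, -14, 42, -35]
  [16, -22, 28, -16] -> [25, -13, 37, -7] -> [25, -13, 37, -7]
  [-5, 35, 31, 23, 17, -9, -9] -> [4, 44, 40, 32, 26, 0, 0] -> [4, 44, 40, 32, 26, 0]
  [17, -8, 39, -38] -> [26, 1, 48, -29] -> [26, 1, 48, -29]
  [-26, -19, 12, -39, -17, 38] -> [-17, -10, 21, -30, -8, 47] -> [-17, -10, 21, -30, -8, 47]
  [-24, 22, -25, 39, 24] -> [-15, 31, -16, 48, 33] -> [-15, 31, -16, 48, 33]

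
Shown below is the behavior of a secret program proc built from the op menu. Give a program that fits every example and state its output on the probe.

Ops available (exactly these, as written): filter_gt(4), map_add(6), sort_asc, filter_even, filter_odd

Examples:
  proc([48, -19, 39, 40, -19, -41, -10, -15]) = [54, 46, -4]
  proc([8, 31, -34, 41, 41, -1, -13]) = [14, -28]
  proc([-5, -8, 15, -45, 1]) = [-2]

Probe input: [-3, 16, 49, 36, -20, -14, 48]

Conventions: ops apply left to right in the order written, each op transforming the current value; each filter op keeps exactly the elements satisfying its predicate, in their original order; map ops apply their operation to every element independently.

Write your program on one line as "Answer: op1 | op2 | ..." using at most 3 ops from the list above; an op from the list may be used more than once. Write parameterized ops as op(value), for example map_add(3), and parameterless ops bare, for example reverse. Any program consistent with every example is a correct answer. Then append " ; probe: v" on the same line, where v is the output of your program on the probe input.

filter_even | map_add(6) ; probe: [22, 42, -14, -8, 54]

Check, running the answer program on each example:
  [48, -19, 39, 40, -19, -41, -10, -15] -> [48, 40, -10] -> [54, 46, -4]
  [8, 31, -34, 41, 41, -1, -13] -> [8, -34] -> [14, -28]
  [-5, -8, 15, -45, 1] -> [-8] -> [-2]
  probe: [-3, 16, 49, 36, -20, -14, 48] -> [16, 36, -20, -14, 48] -> [22, 42, -14, -8, 54]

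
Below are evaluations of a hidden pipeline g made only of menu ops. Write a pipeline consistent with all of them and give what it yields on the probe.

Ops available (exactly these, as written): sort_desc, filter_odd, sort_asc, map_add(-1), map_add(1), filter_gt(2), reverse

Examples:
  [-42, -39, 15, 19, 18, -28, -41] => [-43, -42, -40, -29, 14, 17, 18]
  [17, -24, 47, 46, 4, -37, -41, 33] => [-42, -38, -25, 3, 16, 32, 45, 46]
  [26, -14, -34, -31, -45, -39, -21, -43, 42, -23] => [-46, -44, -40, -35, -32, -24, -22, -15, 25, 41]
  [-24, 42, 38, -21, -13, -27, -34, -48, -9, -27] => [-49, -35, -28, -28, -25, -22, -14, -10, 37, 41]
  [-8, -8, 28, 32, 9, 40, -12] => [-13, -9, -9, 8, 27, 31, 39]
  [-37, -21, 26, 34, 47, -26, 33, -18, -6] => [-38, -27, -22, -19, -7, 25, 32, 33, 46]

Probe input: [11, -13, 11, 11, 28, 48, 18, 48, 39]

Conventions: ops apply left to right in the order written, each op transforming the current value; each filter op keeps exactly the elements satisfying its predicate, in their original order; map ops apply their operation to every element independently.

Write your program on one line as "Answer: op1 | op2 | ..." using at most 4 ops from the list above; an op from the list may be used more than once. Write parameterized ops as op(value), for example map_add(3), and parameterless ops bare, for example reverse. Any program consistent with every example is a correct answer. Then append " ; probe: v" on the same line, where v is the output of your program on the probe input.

sort_desc | map_add(-1) | reverse ; probe: [-14, 10, 10, 10, 17, 27, 38, 47, 47]

Check, running the answer program on each example:
  [-42, -39, 15, 19, 18, -28, -41] -> [19, 18, 15, -28, -39, -41, -42] -> [18, 17, 14, -29, -40, -42, -43] -> [-43, -42, -40, -29, 14, 17, 18]
  [17, -24, 47, 46, 4, -37, -41, 33] -> [47, 46, 33, 17, 4, -24, -37, -41] -> [46, 45, 32, 16, 3, -25, -38, -42] -> [-42, -38, -25, 3, 16, 32, 45, 46]
  [26, -14, -34, -31, -45, -39, -21, -43, 42, -23] -> [42, 26, -14, -21, -23, -31, -34, -39, -43, -45] -> [41, 25, -15, -22, -24, -32, -35, -40, -44, -46] -> [-46, -44, -40, -35, -32, -24, -22, -15, 25, 41]
  [-24, 42, 38, -21, -13, -27, -34, -48, -9, -27] -> [42, 38, -9, -13, -21, -24, -27, -27, -34, -48] -> [41, 37, -10, -14, -22, -25, -28, -28, -35, -49] -> [-49, -35, -28, -28, -25, -22, -14, -10, 37, 41]
  [-8, -8, 28, 32, 9, 40, -12] -> [40, 32, 28, 9, -8, -8, -12] -> [39, 31, 27, 8, -9, -9, -13] -> [-13, -9, -9, 8, 27, 31, 39]
  [-37, -21, 26, 34, 47, -26, 33, -18, -6] -> [47, 34, 33, 26, -6, -18, -21, -26, -37] -> [46, 33, 32, 25, -7, -19, -22, -27, -38] -> [-38, -27, -22, -19, -7, 25, 32, 33, 46]
  probe: [11, -13, 11, 11, 28, 48, 18, 48, 39] -> [48, 48, 39, 28, 18, 11, 11, 11, -13] -> [47, 47, 38, 27, 17, 10, 10, 10, -14] -> [-14, 10, 10, 10, 17, 27, 38, 47, 47]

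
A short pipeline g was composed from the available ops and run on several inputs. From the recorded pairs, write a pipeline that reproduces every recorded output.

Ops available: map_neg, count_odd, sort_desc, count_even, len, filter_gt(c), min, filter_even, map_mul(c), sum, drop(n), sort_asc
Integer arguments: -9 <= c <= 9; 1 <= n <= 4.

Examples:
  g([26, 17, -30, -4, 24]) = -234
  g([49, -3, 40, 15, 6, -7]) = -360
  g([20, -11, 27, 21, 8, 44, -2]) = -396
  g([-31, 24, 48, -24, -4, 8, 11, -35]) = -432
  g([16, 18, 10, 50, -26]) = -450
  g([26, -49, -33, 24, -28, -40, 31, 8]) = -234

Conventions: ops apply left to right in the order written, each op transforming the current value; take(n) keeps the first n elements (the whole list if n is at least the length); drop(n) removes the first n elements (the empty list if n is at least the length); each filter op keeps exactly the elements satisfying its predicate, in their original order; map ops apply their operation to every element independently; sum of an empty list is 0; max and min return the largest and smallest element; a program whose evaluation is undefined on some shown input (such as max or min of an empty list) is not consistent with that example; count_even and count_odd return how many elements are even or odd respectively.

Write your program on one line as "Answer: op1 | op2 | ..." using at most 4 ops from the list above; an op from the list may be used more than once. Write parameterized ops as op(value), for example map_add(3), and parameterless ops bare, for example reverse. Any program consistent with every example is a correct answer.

filter_even | map_mul(-9) | min

Check, running the answer program on each example:
  [26, 17, -30, -4, 24] -> [26, -30, -4, 24] -> [-234, 270, 36, -216] -> -234
  [49, -3, 40, 15, 6, -7] -> [40, 6] -> [-360, -54] -> -360
  [20, -11, 27, 21, 8, 44, -2] -> [20, 8, 44, -2] -> [-180, -72, -396, 18] -> -396
  [-31, 24, 48, -24, -4, 8, 11, -35] -> [24, 48, -24, -4, 8] -> [-216, -432, 216, 36, -72] -> -432
  [16, 18, 10, 50, -26] -> [16, 18, 10, 50, -26] -> [-144, -162, -90, -450, 234] -> -450
  [26, -49, -33, 24, -28, -40, 31, 8] -> [26, 24, -28, -40, 8] -> [-234, -216, 252, 360, -72] -> -234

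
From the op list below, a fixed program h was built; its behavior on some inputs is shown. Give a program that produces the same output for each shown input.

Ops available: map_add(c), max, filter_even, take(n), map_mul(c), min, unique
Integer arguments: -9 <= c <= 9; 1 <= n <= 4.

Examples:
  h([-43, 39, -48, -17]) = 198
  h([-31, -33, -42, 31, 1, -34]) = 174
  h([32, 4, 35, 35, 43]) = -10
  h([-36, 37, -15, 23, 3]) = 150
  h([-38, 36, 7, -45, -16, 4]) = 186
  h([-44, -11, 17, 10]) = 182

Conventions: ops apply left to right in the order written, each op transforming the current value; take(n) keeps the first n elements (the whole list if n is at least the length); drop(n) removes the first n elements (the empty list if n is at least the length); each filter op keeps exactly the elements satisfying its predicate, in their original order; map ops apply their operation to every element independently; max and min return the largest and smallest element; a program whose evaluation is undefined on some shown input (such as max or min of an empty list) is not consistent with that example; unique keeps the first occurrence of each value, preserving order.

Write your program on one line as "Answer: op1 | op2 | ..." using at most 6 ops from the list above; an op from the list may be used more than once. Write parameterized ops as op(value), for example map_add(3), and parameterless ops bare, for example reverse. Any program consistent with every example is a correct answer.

unique | map_mul(-4) | map_add(4) | map_add(2) | max

Check, running the answer program on each example:
  [-43, 39, -48, -17] -> [-43, 39, -48, -17] -> [172, -156, 192, 68] -> [176, -152, 196, 72] -> [178, -150, 198, 74] -> 198
  [-31, -33, -42, 31, 1, -34] -> [-31, -33, -42, 31, 1, -34] -> [124, 132, 168, -124, -4, 136] -> [128, 136, 172, -120, 0, 140] -> [130, 138, 174, -118, 2, 142] -> 174
  [32, 4, 35, 35, 43] -> [32, 4, 35, 43] -> [-128, -16, -140, -172] -> [-124, -12, -136, -168] -> [-122, -10, -134, -166] -> -10
  [-36, 37, -15, 23, 3] -> [-36, 37, -15, 23, 3] -> [144, -148, 60, -92, -12] -> [148, -144, 64, -88, -8] -> [150, -142, 66, -86, -6] -> 150
  [-38, 36, 7, -45, -16, 4] -> [-38, 36, 7, -45, -16, 4] -> [152, -144, -28, 180, 64, -16] -> [156, -140, -24, 184, 68, -12] -> [158, -138, -22, 186, 70, -10] -> 186
  [-44, -11, 17, 10] -> [-44, -11, 17, 10] -> [176, 44, -68, -40] -> [180, 48, -64, -36] -> [182, 50, -62, -34] -> 182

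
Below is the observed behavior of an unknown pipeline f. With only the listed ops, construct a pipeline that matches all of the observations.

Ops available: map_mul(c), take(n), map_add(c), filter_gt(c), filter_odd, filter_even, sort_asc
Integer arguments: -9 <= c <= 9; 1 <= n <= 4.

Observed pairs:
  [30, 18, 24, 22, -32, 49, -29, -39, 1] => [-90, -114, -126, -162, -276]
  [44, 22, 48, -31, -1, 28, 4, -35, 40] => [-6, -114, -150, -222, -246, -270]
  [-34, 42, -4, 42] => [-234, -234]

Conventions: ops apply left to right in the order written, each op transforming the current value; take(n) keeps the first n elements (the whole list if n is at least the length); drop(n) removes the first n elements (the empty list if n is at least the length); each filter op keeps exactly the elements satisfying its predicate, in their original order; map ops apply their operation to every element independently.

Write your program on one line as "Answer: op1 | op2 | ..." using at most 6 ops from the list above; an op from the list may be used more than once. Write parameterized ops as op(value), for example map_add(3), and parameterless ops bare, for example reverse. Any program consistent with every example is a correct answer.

map_add(5) | map_add(-8) | sort_asc | filter_gt(-1) | map_mul(-3) | map_mul(2)

Check, running the answer program on each example:
  [30, 18, 24, 22, -32, 49, -29, -39, 1] -> [35, 23, 29, 27, -27, 54, -24, -34, 6] -> [27, 15, 21, 19, -35, 46, -32, -42, -2] -> [-42, -35, -32, -2, 15, 19, 21, 27, 46] -> [15, 19, 21, 27, 46] -> [-45, -57, -63, -81, -138] -> [-90, -114, -126, -162, -276]
  [44, 22, 48, -31, -1, 28, 4, -35, 40] -> [49, 27, 53, -26, 4, 33, 9, -30, 45] -> [41, 19, 45, -34, -4, 25, 1, -38, 37] -> [-38, -34, -4, 1, 19, 25, 37, 41, 45] -> [1, 19, 25, 37, 41, 45] -> [-3, -57, -75, -111, -123, -135] -> [-6, -114, -150, -222, -246, -270]
  [-34, 42, -4, 42] -> [-29, 47, 1, 47] -> [-37, 39, -7, 39] -> [-37, -7, 39, 39] -> [39, 39] -> [-117, -117] -> [-234, -234]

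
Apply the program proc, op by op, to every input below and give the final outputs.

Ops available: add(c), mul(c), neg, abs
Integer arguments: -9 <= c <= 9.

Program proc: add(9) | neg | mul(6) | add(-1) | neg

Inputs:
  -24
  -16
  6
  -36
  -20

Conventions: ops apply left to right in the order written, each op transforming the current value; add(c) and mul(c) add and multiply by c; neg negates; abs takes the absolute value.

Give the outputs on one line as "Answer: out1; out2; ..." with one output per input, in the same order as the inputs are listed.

Execution, op by op:
  -24 -> -15 -> 15 -> 90 -> 89 -> -89
  -16 -> -7 -> 7 -> 42 -> 41 -> -41
  6 -> 15 -> -15 -> -90 -> -91 -> 91
  -36 -> -27 -> 27 -> 162 -> 161 -> -161
  -20 -> -11 -> 11 -> 66 -> 65 -> -65

-89; -41; 91; -161; -65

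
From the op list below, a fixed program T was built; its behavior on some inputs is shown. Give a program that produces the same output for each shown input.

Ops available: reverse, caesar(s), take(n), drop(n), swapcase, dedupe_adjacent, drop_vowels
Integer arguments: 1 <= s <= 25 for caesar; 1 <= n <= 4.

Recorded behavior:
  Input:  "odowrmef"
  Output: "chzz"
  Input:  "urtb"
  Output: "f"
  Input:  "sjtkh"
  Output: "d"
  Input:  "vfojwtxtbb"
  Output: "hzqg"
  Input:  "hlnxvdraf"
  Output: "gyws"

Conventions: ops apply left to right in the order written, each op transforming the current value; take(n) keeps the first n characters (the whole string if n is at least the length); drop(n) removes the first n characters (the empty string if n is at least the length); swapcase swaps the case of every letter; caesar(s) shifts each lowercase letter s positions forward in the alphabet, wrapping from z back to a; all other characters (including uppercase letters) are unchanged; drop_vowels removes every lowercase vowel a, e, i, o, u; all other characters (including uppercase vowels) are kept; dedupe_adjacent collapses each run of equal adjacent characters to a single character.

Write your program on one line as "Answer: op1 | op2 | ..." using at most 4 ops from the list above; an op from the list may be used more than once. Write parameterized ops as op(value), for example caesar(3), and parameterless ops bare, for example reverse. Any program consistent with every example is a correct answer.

caesar(11) | reverse | drop(3) | drop_vowels

Check, running the answer program on each example:
  "odowrmef" -> "zozhcxpq" -> "qpxchzoz" -> "chzoz" -> "chzz"
  "urtb" -> "fcem" -> "mecf" -> "f" -> "f"
  "sjtkh" -> "duevs" -> "sveud" -> "ud" -> "d"
  "vfojwtxtbb" -> "gqzuheiemm" -> "mmeiehuzqg" -> "iehuzqg" -> "hzqg"
  "hlnxvdraf" -> "swyigoclq" -> "qlcogiyws" -> "ogiyws" -> "gyws"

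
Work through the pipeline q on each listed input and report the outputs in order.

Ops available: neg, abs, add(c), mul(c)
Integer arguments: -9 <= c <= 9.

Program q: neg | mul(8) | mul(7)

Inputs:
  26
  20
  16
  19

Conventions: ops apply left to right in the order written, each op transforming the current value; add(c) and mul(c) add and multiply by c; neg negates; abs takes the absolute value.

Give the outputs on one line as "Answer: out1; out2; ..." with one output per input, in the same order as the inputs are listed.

Execution, op by op:
  26 -> -26 -> -208 -> -1456
  20 -> -20 -> -160 -> -1120
  16 -> -16 -> -128 -> -896
  19 -> -19 -> -152 -> -1064

-1456; -1120; -896; -1064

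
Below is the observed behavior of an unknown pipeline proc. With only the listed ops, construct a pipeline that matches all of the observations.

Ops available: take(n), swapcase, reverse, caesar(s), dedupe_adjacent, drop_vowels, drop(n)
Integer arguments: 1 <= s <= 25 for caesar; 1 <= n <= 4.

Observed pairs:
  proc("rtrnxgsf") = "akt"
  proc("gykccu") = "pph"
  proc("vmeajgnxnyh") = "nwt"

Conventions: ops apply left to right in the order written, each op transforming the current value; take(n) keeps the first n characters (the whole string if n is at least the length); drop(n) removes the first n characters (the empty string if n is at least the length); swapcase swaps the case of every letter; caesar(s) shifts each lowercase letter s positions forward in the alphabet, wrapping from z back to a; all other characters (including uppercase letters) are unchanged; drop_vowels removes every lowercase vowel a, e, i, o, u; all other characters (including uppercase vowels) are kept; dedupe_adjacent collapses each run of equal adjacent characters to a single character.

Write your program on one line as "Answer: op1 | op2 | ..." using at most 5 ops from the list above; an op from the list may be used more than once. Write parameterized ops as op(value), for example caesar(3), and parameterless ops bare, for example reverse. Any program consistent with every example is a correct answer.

reverse | caesar(13) | reverse | drop(3) | take(3)

Check, running the answer program on each example:
  "rtrnxgsf" -> "fsgxnrtr" -> "sftkaege" -> "egeaktfs" -> "aktfs" -> "akt"
  "gykccu" -> "ucckyg" -> "hppxlt" -> "tlxpph" -> "pph" -> "pph"
  "vmeajgnxnyh" -> "hynxngjaemv" -> "ulakatwnrzi" -> "izrnwtakalu" -> "nwtakalu" -> "nwt"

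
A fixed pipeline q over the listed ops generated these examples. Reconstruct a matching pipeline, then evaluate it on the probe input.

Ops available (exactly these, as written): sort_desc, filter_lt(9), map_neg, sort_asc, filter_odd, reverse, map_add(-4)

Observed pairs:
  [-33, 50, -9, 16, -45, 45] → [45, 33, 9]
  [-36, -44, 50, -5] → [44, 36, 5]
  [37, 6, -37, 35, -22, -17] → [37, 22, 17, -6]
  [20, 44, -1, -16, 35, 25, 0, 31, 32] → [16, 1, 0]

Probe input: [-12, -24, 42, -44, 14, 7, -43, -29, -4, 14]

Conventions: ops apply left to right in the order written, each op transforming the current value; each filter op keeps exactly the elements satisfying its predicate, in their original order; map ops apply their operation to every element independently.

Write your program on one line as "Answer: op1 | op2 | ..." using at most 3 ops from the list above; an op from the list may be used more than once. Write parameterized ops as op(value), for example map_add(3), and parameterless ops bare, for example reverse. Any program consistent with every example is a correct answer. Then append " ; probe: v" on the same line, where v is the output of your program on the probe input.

sort_asc | filter_lt(9) | map_neg ; probe: [44, 43, 29, 24, 12, 4, -7]

Check, running the answer program on each example:
  [-33, 50, -9, 16, -45, 45] -> [-45, -33, -9, 16, 45, 50] -> [-45, -33, -9] -> [45, 33, 9]
  [-36, -44, 50, -5] -> [-44, -36, -5, 50] -> [-44, -36, -5] -> [44, 36, 5]
  [37, 6, -37, 35, -22, -17] -> [-37, -22, -17, 6, 35, 37] -> [-37, -22, -17, 6] -> [37, 22, 17, -6]
  [20, 44, -1, -16, 35, 25, 0, 31, 32] -> [-16, -1, 0, 20, 25, 31, 32, 35, 44] -> [-16, -1, 0] -> [16, 1, 0]
  probe: [-12, -24, 42, -44, 14, 7, -43, -29, -4, 14] -> [-44, -43, -29, -24, -12, -4, 7, 14, 14, 42] -> [-44, -43, -29, -24, -12, -4, 7] -> [44, 43, 29, 24, 12, 4, -7]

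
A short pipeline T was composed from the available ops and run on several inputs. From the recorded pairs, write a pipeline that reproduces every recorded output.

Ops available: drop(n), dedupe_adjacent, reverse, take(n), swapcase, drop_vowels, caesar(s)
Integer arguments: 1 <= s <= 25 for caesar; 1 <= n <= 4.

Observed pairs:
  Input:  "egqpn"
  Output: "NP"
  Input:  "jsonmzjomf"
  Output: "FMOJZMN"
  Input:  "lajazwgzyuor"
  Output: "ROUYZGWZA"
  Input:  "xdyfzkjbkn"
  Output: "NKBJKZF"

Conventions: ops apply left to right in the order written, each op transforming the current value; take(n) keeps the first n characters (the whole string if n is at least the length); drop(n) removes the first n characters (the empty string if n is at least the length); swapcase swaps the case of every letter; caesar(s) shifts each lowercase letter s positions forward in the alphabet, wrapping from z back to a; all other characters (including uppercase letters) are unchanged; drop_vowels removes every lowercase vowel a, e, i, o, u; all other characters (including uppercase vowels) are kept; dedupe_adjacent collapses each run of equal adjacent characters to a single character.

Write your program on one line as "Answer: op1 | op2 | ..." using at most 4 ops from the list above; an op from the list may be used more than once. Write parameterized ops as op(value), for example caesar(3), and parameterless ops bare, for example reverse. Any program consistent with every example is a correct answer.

drop(3) | reverse | swapcase

Check, running the answer program on each example:
  "egqpn" -> "pn" -> "np" -> "NP"
  "jsonmzjomf" -> "nmzjomf" -> "fmojzmn" -> "FMOJZMN"
  "lajazwgzyuor" -> "azwgzyuor" -> "rouyzgwza" -> "ROUYZGWZA"
  "xdyfzkjbkn" -> "fzkjbkn" -> "nkbjkzf" -> "NKBJKZF"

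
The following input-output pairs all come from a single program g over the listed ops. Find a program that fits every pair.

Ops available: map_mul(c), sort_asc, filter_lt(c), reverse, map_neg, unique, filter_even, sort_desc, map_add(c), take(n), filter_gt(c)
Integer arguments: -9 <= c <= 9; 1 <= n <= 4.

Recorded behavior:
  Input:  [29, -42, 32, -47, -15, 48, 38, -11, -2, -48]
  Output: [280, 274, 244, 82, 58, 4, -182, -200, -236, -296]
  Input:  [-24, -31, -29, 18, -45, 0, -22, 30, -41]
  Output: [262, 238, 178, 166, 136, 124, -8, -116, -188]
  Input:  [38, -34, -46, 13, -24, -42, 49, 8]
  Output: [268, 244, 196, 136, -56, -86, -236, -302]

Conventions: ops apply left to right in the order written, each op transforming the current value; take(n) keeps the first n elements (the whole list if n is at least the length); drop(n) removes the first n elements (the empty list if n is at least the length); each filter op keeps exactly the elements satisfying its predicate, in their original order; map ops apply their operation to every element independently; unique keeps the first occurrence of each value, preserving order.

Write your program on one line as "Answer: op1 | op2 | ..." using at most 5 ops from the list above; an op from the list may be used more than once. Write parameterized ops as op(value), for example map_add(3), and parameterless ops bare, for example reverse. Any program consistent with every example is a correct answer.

map_neg | map_mul(-6) | map_neg | sort_desc | map_add(-8)

Check, running the answer program on each example:
  [29, -42, 32, -47, -15, 48, 38, -11, -2, -48] -> [-29, 42, -32, 47, 15, -48, -38, 11, 2, 48] -> [174, -252, 192, -282, -90, 288, 228, -66, -12, -288] -> [-174, 252, -192, 282, 90, -288, -228, 66, 12, 288] -> [288, 282, 252, 90, 66, 12, -174, -192, -228, -288] -> [280, 274, 244, 82, 58, 4, -182, -200, -236, -296]
  [-24, -31, -29, 18, -45, 0, -22, 30, -41] -> [24, 31, 29, -18, 45, 0, 22, -30, 41] -> [-144, -186, -174, 108, -270, 0, -132, 180, -246] -> [144, 186, 174, -108, 270, 0, 132, -180, 246] -> [270, 246, 186, 174, 144, 132, 0, -108, -180] -> [262, 238, 178, 166, 136, 124, -8, -116, -188]
  [38, -34, -46, 13, -24, -42, 49, 8] -> [-38, 34, 46, -13, 24, 42, -49, -8] -> [228, -204, -276, 78, -144, -252, 294, 48] -> [-228, 204, 276, -78, 144, 252, -294, -48] -> [276, 252, 204, 144, -48, -78, -228, -294] -> [268, 244, 196, 136, -56, -86, -236, -302]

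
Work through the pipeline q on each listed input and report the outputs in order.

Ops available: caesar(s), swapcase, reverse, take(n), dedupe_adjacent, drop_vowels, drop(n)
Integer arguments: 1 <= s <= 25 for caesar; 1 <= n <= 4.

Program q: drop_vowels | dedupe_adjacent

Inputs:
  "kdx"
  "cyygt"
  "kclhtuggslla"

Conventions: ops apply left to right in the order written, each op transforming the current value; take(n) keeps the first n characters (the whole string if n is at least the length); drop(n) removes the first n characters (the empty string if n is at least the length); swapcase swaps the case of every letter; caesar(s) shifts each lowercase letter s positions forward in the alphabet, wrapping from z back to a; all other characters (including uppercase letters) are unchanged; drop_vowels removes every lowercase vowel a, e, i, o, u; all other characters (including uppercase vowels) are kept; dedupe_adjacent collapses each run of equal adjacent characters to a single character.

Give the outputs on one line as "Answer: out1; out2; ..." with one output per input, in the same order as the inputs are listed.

Execution, op by op:
  "kdx" -> "kdx" -> "kdx"
  "cyygt" -> "cyygt" -> "cygt"
  "kclhtuggslla" -> "kclhtggsll" -> "kclhtgsl"

"kdx"; "cygt"; "kclhtgsl"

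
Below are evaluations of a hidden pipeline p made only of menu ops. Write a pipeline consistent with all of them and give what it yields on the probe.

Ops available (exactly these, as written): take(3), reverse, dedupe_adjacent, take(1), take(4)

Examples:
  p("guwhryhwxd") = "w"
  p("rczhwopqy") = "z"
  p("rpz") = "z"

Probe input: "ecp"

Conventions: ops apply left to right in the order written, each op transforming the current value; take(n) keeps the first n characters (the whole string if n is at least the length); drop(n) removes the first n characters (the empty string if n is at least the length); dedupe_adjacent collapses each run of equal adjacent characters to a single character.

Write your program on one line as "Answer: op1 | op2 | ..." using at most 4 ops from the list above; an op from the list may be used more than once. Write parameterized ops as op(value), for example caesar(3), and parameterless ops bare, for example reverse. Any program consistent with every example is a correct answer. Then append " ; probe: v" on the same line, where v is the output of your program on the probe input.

take(3) | reverse | take(1) ; probe: "p"

Check, running the answer program on each example:
  "guwhryhwxd" -> "guw" -> "wug" -> "w"
  "rczhwopqy" -> "rcz" -> "zcr" -> "z"
  "rpz" -> "rpz" -> "zpr" -> "z"
  probe: "ecp" -> "ecp" -> "pce" -> "p"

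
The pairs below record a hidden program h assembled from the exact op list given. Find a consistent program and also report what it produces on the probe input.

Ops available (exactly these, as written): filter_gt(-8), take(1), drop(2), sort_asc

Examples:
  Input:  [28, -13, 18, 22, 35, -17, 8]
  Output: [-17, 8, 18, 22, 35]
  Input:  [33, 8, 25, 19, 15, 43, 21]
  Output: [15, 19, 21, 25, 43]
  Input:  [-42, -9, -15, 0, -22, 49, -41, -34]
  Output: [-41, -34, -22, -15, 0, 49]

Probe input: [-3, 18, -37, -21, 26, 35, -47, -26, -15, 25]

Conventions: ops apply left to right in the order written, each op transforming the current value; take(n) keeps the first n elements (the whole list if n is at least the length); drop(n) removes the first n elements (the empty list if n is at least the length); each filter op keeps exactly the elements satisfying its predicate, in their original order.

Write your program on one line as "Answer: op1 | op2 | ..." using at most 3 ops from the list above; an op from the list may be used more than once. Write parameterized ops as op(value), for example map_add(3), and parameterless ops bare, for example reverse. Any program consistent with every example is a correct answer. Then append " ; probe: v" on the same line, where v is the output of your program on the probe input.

drop(2) | sort_asc ; probe: [-47, -37, -26, -21, -15, 25, 26, 35]

Check, running the answer program on each example:
  [28, -13, 18, 22, 35, -17, 8] -> [18, 22, 35, -17, 8] -> [-17, 8, 18, 22, 35]
  [33, 8, 25, 19, 15, 43, 21] -> [25, 19, 15, 43, 21] -> [15, 19, 21, 25, 43]
  [-42, -9, -15, 0, -22, 49, -41, -34] -> [-15, 0, -22, 49, -41, -34] -> [-41, -34, -22, -15, 0, 49]
  probe: [-3, 18, -37, -21, 26, 35, -47, -26, -15, 25] -> [-37, -21, 26, 35, -47, -26, -15, 25] -> [-47, -37, -26, -21, -15, 25, 26, 35]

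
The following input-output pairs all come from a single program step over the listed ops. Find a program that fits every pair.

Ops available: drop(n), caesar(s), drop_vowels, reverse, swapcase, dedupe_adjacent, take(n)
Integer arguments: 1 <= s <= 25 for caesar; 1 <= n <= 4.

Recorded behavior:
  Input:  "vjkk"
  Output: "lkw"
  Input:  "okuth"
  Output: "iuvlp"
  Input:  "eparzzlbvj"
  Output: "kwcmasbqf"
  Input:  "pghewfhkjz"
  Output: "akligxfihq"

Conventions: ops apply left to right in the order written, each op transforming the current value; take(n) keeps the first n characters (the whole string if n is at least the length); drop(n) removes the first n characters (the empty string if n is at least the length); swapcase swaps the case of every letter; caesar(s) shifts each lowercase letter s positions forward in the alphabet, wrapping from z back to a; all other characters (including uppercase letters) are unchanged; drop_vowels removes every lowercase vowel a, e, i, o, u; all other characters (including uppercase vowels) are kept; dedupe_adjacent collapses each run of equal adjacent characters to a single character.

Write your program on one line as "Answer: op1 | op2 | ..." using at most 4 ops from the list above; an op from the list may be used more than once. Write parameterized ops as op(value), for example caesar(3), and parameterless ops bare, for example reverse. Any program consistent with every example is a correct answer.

reverse | caesar(1) | dedupe_adjacent

Check, running the answer program on each example:
  "vjkk" -> "kkjv" -> "llkw" -> "lkw"
  "okuth" -> "htuko" -> "iuvlp" -> "iuvlp"
  "eparzzlbvj" -> "jvblzzrape" -> "kwcmaasbqf" -> "kwcmasbqf"
  "pghewfhkjz" -> "zjkhfwehgp" -> "akligxfihq" -> "akligxfihq"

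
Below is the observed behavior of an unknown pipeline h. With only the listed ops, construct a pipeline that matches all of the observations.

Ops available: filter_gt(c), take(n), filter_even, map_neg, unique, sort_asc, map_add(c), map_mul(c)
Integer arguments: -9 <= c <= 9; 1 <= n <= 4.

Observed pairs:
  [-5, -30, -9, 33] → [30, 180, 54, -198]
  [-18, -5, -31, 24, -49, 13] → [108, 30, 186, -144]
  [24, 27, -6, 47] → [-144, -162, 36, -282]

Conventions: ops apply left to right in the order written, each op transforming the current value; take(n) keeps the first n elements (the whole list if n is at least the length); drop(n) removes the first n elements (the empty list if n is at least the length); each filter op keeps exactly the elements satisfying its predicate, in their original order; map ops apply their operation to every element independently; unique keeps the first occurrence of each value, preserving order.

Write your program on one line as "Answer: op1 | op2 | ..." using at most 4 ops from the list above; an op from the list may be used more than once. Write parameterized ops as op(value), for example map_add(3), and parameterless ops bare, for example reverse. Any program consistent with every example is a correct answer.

map_mul(6) | take(4) | map_neg

Check, running the answer program on each example:
  [-5, -30, -9, 33] -> [-30, -180, -54, 198] -> [-30, -180, -54, 198] -> [30, 180, 54, -198]
  [-18, -5, -31, 24, -49, 13] -> [-108, -30, -186, 144, -294, 78] -> [-108, -30, -186, 144] -> [108, 30, 186, -144]
  [24, 27, -6, 47] -> [144, 162, -36, 282] -> [144, 162, -36, 282] -> [-144, -162, 36, -282]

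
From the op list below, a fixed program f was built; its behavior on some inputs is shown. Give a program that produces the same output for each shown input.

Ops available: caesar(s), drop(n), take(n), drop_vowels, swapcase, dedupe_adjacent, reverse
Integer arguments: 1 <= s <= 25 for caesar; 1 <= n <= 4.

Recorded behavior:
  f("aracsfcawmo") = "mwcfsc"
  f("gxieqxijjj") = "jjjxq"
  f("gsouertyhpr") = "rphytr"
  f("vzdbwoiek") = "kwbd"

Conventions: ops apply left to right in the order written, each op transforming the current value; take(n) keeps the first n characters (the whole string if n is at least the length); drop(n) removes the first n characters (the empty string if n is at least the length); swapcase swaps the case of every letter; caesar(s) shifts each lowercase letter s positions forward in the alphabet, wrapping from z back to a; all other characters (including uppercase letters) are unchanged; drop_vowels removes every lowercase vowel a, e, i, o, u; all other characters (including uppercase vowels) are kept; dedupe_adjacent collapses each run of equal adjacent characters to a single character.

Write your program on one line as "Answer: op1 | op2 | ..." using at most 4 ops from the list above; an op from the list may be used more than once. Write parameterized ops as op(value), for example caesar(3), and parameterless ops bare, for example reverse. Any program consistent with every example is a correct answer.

drop(1) | drop(1) | drop_vowels | reverse

Check, running the answer program on each example:
  "aracsfcawmo" -> "racsfcawmo" -> "acsfcawmo" -> "csfcwm" -> "mwcfsc"
  "gxieqxijjj" -> "xieqxijjj" -> "ieqxijjj" -> "qxjjj" -> "jjjxq"
  "gsouertyhpr" -> "souertyhpr" -> "ouertyhpr" -> "rtyhpr" -> "rphytr"
  "vzdbwoiek" -> "zdbwoiek" -> "dbwoiek" -> "dbwk" -> "kwbd"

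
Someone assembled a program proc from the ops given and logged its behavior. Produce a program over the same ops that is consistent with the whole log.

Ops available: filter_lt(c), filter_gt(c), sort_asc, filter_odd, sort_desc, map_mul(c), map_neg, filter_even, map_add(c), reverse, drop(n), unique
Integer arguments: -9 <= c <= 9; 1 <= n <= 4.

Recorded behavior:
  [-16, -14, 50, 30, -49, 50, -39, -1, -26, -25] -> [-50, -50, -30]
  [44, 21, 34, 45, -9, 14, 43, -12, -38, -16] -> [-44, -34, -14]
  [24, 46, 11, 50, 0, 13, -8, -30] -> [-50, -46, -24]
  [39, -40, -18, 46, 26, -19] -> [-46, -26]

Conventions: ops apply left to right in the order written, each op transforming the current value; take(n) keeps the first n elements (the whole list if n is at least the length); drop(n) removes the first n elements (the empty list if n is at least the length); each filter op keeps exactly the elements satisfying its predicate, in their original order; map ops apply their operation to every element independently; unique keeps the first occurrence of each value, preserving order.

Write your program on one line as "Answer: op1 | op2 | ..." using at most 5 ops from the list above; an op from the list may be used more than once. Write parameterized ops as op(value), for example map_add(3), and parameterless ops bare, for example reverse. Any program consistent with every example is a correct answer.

sort_asc | filter_even | sort_desc | filter_gt(8) | map_neg

Check, running the answer program on each example:
  [-16, -14, 50, 30, -49, 50, -39, -1, -26, -25] -> [-49, -39, -26, -25, -16, -14, -1, 30, 50, 50] -> [-26, -16, -14, 30, 50, 50] -> [50, 50, 30, -14, -16, -26] -> [50, 50, 30] -> [-50, -50, -30]
  [44, 21, 34, 45, -9, 14, 43, -12, -38, -16] -> [-38, -16, -12, -9, 14, 21, 34, 43, 44, 45] -> [-38, -16, -12, 14, 34, 44] -> [44, 34, 14, -12, -16, -38] -> [44, 34, 14] -> [-44, -34, -14]
  [24, 46, 11, 50, 0, 13, -8, -30] -> [-30, -8, 0, 11, 13, 24, 46, 50] -> [-30, -8, 0, 24, 46, 50] -> [50, 46, 24, 0, -8, -30] -> [50, 46, 24] -> [-50, -46, -24]
  [39, -40, -18, 46, 26, -19] -> [-40, -19, -18, 26, 39, 46] -> [-40, -18, 26, 46] -> [46, 26, -18, -40] -> [46, 26] -> [-46, -26]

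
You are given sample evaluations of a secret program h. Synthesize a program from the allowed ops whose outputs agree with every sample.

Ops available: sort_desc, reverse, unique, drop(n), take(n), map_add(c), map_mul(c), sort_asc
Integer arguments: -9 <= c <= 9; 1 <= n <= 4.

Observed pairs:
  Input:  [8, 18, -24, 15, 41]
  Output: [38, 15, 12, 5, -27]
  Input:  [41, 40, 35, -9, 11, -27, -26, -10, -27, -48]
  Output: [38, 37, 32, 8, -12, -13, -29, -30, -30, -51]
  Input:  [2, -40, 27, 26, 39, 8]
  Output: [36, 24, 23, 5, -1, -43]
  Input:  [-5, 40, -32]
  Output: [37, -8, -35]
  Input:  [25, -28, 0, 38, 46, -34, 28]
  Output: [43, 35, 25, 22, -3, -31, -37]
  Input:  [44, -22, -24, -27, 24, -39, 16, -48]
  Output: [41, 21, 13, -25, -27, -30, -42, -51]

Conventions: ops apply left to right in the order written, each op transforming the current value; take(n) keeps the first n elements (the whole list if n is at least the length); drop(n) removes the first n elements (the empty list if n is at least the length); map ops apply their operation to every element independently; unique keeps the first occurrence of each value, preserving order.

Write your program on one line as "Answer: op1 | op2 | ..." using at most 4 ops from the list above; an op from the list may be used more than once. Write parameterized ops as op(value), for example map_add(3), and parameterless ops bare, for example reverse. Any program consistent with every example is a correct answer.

reverse | sort_asc | map_add(-3) | reverse

Check, running the answer program on each example:
  [8, 18, -24, 15, 41] -> [41, 15, -24, 18, 8] -> [-24, 8, 15, 18, 41] -> [-27, 5, 12, 15, 38] -> [38, 15, 12, 5, -27]
  [41, 40, 35, -9, 11, -27, -26, -10, -27, -48] -> [-48, -27, -10, -26, -27, 11, -9, 35, 40, 41] -> [-48, -27, -27, -26, -10, -9, 11, 35, 40, 41] -> [-51, -30, -30, -29, -13, -12, 8, 32, 37, 38] -> [38, 37, 32, 8, -12, -13, -29, -30, -30, -51]
  [2, -40, 27, 26, 39, 8] -> [8, 39, 26, 27, -40, 2] -> [-40, 2, 8, 26, 27, 39] -> [-43, -1, 5, 23, 24, 36] -> [36, 24, 23, 5, -1, -43]
  [-5, 40, -32] -> [-32, 40, -5] -> [-32, -5, 40] -> [-35, -8, 37] -> [37, -8, -35]
  [25, -28, 0, 38, 46, -34, 28] -> [28, -34, 46, 38, 0, -28, 25] -> [-34, -28, 0, 25, 28, 38, 46] -> [-37, -31, -3, 22, 25, 35, 43] -> [43, 35, 25, 22, -3, -31, -37]
  [44, -22, -24, -27, 24, -39, 16, -48] -> [-48, 16, -39, 24, -27, -24, -22, 44] -> [-48, -39, -27, -24, -22, 16, 24, 44] -> [-51, -42, -30, -27, -25, 13, 21, 41] -> [41, 21, 13, -25, -27, -30, -42, -51]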